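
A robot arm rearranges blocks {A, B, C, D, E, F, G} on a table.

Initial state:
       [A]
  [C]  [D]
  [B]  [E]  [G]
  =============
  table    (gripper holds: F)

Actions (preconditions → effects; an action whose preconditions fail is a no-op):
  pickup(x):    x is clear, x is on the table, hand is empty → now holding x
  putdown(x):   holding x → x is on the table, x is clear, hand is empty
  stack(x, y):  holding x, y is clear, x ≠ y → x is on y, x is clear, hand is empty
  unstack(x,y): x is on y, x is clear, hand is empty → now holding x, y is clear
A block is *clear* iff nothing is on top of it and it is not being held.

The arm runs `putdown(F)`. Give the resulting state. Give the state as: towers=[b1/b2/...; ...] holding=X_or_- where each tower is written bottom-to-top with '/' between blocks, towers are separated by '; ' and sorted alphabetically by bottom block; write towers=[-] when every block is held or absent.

towers=[B/C; E/D/A; F; G] holding=-

before: towers=[B/C; E/D/A; G] holding=F
pre[putdown(F)]: holding(F) yes
all met → apply putdown(F)
after:  towers=[B/C; E/D/A; F; G] holding=-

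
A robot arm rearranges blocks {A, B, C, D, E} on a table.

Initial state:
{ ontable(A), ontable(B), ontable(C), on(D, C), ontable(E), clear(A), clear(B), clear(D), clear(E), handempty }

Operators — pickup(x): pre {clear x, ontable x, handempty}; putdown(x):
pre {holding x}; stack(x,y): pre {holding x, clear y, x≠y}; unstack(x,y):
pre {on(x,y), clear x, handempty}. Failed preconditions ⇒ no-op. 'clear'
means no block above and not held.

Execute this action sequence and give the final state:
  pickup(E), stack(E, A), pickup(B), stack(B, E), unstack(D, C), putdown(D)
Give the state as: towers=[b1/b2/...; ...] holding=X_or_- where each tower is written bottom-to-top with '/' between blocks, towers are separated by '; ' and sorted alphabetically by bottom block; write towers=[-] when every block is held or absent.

towers=[A/E/B; C; D] holding=-

step 1 (pickup(E)): towers=[A; B; C/D] holding=E
step 2 (stack(E, A)): towers=[A/E; B; C/D] holding=-
step 3 (pickup(B)): towers=[A/E; C/D] holding=B
step 4 (stack(B, E)): towers=[A/E/B; C/D] holding=-
step 5 (unstack(D, C)): towers=[A/E/B; C] holding=D
step 6 (putdown(D)): towers=[A/E/B; C; D] holding=-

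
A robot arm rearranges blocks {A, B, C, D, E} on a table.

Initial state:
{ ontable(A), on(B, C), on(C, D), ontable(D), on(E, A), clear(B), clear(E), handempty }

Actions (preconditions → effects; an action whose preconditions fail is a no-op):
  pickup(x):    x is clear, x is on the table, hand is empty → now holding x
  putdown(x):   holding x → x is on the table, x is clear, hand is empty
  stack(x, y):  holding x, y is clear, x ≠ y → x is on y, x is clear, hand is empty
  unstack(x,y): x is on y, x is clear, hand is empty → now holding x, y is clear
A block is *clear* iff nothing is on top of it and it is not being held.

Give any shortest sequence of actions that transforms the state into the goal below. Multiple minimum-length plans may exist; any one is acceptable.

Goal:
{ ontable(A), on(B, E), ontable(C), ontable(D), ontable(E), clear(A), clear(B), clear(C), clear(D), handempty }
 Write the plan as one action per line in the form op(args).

step 1 (unstack(E, A)): towers=[A; D/C/B] holding=E
step 2 (putdown(E)): towers=[A; D/C/B; E] holding=-
step 3 (unstack(B, C)): towers=[A; D/C; E] holding=B
step 4 (stack(B, E)): towers=[A; D/C; E/B] holding=-
step 5 (unstack(C, D)): towers=[A; D; E/B] holding=C
step 6 (putdown(C)): towers=[A; C; D; E/B] holding=-
goal check: towers=[A; C; D; E/B] holding=- — reached (length 6, optimal by BFS)

unstack(E, A)
putdown(E)
unstack(B, C)
stack(B, E)
unstack(C, D)
putdown(C)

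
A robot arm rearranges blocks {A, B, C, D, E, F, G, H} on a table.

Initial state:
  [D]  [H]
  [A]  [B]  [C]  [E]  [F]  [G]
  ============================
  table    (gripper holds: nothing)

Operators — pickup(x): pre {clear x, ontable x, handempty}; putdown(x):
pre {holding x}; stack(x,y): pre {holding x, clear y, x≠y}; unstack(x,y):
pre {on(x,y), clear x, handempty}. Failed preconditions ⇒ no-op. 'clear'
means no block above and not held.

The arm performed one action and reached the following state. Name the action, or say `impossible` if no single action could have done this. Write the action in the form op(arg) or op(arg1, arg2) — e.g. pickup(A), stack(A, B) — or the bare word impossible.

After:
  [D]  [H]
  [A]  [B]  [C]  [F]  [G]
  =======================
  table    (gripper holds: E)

target: towers=[A/D; B/H; C; F; G] holding=E
         pickup(G) → towers=[A/D; B/H; C; E; F] holding=G
         pickup(E) → towers=[A/D; B/H; C; F; G] holding=E  ← match
     unstack(H, B) → towers=[A/D; B; C; E; F; G] holding=H
         pickup(F) → towers=[A/D; B/H; C; E; G] holding=F
     unstack(D, A) → towers=[A; B/H; C; E; F; G] holding=D
         pickup(C) → towers=[A/D; B/H; E; F; G] holding=C

pickup(E)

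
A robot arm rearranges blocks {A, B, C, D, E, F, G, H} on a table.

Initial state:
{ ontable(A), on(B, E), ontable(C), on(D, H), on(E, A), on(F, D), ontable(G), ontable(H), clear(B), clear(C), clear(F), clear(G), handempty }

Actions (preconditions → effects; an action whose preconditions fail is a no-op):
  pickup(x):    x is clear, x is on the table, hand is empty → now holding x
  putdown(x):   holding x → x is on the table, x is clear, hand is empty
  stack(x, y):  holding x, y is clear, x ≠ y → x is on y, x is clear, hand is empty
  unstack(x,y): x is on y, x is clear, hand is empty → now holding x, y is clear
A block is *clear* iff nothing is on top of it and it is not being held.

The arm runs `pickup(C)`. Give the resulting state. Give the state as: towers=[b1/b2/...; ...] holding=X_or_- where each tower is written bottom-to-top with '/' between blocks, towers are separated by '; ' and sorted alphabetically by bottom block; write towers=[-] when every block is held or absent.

before: towers=[A/E/B; C; G; H/D/F] holding=-
pre[pickup(C)]: clear(C) ✓, ontable(C) ✓, handempty ✓
all met → apply pickup(C)
after:  towers=[A/E/B; G; H/D/F] holding=C

towers=[A/E/B; G; H/D/F] holding=C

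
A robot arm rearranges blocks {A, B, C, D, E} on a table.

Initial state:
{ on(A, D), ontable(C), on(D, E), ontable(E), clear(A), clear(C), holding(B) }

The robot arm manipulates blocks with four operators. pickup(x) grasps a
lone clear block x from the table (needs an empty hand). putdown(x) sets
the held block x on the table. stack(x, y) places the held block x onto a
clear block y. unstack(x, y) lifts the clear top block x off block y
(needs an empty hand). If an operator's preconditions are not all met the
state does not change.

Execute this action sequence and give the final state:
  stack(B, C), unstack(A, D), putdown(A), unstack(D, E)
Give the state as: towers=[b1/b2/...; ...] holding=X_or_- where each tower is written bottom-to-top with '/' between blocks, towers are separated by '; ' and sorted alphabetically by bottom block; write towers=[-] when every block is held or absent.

step 1 (stack(B, C)): towers=[C/B; E/D/A] holding=-
step 2 (unstack(A, D)): towers=[C/B; E/D] holding=A
step 3 (putdown(A)): towers=[A; C/B; E/D] holding=-
step 4 (unstack(D, E)): towers=[A; C/B; E] holding=D

towers=[A; C/B; E] holding=D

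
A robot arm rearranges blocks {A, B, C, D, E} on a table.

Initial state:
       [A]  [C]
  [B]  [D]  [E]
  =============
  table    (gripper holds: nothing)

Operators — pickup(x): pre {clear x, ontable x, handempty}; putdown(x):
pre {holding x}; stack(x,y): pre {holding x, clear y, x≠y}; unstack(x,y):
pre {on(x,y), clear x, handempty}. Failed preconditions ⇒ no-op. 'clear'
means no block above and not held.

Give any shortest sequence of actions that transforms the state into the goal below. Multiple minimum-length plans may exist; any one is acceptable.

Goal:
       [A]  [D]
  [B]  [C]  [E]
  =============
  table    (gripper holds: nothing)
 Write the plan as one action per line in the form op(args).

unstack(C, E)
putdown(C)
unstack(A, D)
stack(A, C)
pickup(D)
stack(D, E)

step 1 (unstack(C, E)): towers=[B; D/A; E] holding=C
step 2 (putdown(C)): towers=[B; C; D/A; E] holding=-
step 3 (unstack(A, D)): towers=[B; C; D; E] holding=A
step 4 (stack(A, C)): towers=[B; C/A; D; E] holding=-
step 5 (pickup(D)): towers=[B; C/A; E] holding=D
step 6 (stack(D, E)): towers=[B; C/A; E/D] holding=-
goal check: towers=[B; C/A; E/D] holding=- — reached (length 6, optimal by BFS)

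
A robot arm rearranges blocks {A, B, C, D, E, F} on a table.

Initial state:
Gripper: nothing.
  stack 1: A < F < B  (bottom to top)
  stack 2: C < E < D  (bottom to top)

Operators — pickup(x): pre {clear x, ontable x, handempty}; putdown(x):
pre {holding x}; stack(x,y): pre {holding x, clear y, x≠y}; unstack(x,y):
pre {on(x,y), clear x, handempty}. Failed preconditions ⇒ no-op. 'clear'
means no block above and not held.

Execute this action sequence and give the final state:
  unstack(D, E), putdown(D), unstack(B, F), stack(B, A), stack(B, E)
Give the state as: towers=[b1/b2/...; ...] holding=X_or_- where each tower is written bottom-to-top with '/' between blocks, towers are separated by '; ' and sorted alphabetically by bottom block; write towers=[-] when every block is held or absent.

towers=[A/F; C/E/B; D] holding=-

step 1 (unstack(D, E)): towers=[A/F/B; C/E] holding=D
step 2 (putdown(D)): towers=[A/F/B; C/E; D] holding=-
step 3 (unstack(B, F)): towers=[A/F; C/E; D] holding=B
step 4 (stack(B, A)) [no-op]: towers=[A/F; C/E; D] holding=B
step 5 (stack(B, E)): towers=[A/F; C/E/B; D] holding=-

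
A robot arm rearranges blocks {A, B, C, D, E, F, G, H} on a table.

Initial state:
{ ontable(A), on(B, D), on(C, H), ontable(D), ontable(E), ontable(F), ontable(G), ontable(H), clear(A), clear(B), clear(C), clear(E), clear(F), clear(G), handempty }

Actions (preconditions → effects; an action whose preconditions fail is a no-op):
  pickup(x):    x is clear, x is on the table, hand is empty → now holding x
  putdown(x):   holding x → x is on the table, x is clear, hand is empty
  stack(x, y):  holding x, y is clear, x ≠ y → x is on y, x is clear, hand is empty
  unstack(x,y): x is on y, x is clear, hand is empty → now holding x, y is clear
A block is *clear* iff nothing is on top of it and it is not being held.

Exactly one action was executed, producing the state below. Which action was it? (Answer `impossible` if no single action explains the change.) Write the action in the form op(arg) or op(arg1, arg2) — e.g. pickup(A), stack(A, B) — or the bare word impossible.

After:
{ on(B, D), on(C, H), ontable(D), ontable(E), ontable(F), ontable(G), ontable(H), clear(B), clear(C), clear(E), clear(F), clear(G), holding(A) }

pickup(A)

target: towers=[D/B; E; F; G; H/C] holding=A
         pickup(G) → towers=[A; D/B; E; F; H/C] holding=G
         pickup(A) → towers=[D/B; E; F; G; H/C] holding=A  ← match
         pickup(E) → towers=[A; D/B; F; G; H/C] holding=E
     unstack(B, D) → towers=[A; D; E; F; G; H/C] holding=B
         pickup(F) → towers=[A; D/B; E; G; H/C] holding=F
     unstack(C, H) → towers=[A; D/B; E; F; G; H] holding=C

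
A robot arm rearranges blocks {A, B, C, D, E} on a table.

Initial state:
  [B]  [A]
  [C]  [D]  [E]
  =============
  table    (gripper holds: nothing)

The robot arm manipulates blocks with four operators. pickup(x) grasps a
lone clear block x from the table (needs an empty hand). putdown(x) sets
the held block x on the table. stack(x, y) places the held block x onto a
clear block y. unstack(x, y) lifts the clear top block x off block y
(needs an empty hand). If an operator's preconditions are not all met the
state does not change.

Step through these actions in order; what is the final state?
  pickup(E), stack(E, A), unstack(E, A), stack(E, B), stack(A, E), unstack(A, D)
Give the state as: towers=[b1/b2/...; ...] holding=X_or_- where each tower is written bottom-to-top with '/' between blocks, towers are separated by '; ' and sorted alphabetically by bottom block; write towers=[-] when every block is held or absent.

towers=[C/B/E; D] holding=A

step 1 (pickup(E)): towers=[C/B; D/A] holding=E
step 2 (stack(E, A)): towers=[C/B; D/A/E] holding=-
step 3 (unstack(E, A)): towers=[C/B; D/A] holding=E
step 4 (stack(E, B)): towers=[C/B/E; D/A] holding=-
step 5 (stack(A, E)) [no-op]: towers=[C/B/E; D/A] holding=-
step 6 (unstack(A, D)): towers=[C/B/E; D] holding=A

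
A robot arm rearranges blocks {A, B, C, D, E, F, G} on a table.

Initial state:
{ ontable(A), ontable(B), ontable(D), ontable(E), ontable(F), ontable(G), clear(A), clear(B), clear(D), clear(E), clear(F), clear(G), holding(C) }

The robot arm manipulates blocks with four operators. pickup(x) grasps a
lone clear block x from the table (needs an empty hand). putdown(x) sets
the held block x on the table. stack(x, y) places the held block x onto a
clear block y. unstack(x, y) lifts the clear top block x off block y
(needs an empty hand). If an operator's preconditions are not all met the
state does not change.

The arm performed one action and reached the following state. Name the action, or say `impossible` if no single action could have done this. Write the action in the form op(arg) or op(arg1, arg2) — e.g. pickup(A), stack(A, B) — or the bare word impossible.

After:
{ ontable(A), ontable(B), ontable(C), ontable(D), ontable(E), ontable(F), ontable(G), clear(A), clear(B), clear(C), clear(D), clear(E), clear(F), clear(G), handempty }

target: towers=[A; B; C; D; E; F; G] holding=-
        putdown(C) → towers=[A; B; C; D; E; F; G] holding=-  ← match
       stack(C, B) → towers=[A; B/C; D; E; F; G] holding=-
       stack(C, F) → towers=[A; B; D; E; F/C; G] holding=-
       stack(C, G) → towers=[A; B; D; E; F; G/C] holding=-
       stack(C, D) → towers=[A; B; D/C; E; F; G] holding=-
       stack(C, A) → towers=[A/C; B; D; E; F; G] holding=-
       stack(C, E) → towers=[A; B; D; E/C; F; G] holding=-

putdown(C)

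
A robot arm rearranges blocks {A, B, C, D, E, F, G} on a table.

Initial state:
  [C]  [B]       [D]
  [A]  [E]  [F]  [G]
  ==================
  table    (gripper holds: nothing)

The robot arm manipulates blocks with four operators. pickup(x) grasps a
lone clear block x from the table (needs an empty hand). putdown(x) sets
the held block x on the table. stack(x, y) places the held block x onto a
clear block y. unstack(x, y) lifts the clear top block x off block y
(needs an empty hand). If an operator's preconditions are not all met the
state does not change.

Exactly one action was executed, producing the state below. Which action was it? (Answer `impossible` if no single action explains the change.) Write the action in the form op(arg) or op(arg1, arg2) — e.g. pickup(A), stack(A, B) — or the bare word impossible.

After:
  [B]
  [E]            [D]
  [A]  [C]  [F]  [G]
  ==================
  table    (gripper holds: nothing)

target: towers=[A/E/B; C; F; G/D] holding=-
     unstack(B, E) → towers=[A/C; E; F; G/D] holding=B
         pickup(F) → towers=[A/C; E/B; G/D] holding=F
     unstack(D, G) → towers=[A/C; E/B; F; G] holding=D
     unstack(C, A) → towers=[A; E/B; F; G/D] holding=C
none of the 4 applicable actions match → impossible

impossible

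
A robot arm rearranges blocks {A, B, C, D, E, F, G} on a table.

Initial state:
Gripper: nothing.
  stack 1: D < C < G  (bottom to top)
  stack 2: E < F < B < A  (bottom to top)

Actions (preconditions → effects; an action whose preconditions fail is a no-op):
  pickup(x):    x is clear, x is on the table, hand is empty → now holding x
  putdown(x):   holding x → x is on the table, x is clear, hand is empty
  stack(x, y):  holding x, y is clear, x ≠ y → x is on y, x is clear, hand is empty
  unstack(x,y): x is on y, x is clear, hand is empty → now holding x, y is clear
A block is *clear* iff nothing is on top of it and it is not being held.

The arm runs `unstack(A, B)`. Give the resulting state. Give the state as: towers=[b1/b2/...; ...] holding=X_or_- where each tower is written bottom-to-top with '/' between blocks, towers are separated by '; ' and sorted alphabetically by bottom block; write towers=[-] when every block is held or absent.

before: towers=[D/C/G; E/F/B/A] holding=-
pre[unstack(A, B)]: on(A,B) ✓, clear(A) ✓, handempty ✓
all met → apply unstack(A, B)
after:  towers=[D/C/G; E/F/B] holding=A

towers=[D/C/G; E/F/B] holding=A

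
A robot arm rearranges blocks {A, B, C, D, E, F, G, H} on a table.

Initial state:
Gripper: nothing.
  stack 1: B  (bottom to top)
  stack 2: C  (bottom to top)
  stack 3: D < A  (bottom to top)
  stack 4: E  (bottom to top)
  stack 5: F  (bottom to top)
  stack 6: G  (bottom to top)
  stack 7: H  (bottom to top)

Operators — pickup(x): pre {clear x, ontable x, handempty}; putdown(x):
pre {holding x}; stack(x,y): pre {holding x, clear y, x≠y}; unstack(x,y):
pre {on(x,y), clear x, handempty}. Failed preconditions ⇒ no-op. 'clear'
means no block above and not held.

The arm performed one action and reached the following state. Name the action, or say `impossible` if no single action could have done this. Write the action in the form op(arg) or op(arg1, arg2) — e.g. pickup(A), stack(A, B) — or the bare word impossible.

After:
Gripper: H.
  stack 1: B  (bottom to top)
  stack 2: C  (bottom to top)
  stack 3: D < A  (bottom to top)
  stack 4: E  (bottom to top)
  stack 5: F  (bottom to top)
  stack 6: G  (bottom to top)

pickup(H)

target: towers=[B; C; D/A; E; F; G] holding=H
         pickup(G) → towers=[B; C; D/A; E; F; H] holding=G
     unstack(A, D) → towers=[B; C; D; E; F; G; H] holding=A
         pickup(E) → towers=[B; C; D/A; F; G; H] holding=E
         pickup(H) → towers=[B; C; D/A; E; F; G] holding=H  ← match
         pickup(B) → towers=[C; D/A; E; F; G; H] holding=B
         pickup(F) → towers=[B; C; D/A; E; G; H] holding=F
         pickup(C) → towers=[B; D/A; E; F; G; H] holding=C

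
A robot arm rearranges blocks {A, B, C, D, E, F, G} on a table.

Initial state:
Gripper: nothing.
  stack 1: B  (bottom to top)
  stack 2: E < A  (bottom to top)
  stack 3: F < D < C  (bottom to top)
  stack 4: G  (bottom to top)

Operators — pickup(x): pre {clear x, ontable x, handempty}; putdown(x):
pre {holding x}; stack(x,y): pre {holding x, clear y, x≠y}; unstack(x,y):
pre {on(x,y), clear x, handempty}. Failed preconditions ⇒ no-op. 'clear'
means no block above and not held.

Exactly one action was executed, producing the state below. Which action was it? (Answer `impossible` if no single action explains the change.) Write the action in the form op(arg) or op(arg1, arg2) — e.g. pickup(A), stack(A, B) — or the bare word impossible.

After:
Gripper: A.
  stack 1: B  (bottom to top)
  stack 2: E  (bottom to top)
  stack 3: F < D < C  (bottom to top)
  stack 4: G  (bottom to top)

unstack(A, E)

target: towers=[B; E; F/D/C; G] holding=A
         pickup(B) → towers=[E/A; F/D/C; G] holding=B
         pickup(G) → towers=[B; E/A; F/D/C] holding=G
     unstack(A, E) → towers=[B; E; F/D/C; G] holding=A  ← match
     unstack(C, D) → towers=[B; E/A; F/D; G] holding=C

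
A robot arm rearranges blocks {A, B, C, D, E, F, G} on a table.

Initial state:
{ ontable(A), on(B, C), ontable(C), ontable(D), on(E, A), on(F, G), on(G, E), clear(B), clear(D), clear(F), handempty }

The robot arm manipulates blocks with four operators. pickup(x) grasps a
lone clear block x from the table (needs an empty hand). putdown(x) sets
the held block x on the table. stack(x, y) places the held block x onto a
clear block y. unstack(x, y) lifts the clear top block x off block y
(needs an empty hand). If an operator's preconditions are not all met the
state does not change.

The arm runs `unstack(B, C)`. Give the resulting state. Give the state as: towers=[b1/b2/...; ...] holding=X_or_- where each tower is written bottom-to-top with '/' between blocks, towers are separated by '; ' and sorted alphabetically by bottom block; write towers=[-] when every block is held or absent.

towers=[A/E/G/F; C; D] holding=B

before: towers=[A/E/G/F; C/B; D] holding=-
pre[unstack(B, C)]: on(B,C) yes, clear(B) yes, handempty yes
all met → apply unstack(B, C)
after:  towers=[A/E/G/F; C; D] holding=B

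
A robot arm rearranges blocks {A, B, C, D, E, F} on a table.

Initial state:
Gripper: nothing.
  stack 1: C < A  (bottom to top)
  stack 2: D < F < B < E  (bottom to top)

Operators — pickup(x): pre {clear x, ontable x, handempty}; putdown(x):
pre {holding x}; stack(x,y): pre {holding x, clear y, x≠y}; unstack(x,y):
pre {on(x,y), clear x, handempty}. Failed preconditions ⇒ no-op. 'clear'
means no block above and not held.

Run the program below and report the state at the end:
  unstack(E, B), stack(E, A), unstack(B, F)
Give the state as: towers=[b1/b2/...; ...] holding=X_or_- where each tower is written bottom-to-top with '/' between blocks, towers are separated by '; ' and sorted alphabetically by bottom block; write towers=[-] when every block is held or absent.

step 1 (unstack(E, B)): towers=[C/A; D/F/B] holding=E
step 2 (stack(E, A)): towers=[C/A/E; D/F/B] holding=-
step 3 (unstack(B, F)): towers=[C/A/E; D/F] holding=B

towers=[C/A/E; D/F] holding=B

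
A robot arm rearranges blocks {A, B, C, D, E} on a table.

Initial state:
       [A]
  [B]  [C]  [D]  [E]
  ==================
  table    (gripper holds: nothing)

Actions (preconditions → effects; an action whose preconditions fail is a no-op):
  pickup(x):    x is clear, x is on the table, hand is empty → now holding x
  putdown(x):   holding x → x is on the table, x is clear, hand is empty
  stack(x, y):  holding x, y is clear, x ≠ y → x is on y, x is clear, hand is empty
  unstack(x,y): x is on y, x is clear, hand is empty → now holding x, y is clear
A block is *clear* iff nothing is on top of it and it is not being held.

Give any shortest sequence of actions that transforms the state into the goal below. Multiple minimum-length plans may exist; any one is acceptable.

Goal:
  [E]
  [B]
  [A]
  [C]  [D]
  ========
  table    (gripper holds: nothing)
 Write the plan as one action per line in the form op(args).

pickup(B)
stack(B, A)
pickup(E)
stack(E, B)

step 1 (pickup(B)): towers=[C/A; D; E] holding=B
step 2 (stack(B, A)): towers=[C/A/B; D; E] holding=-
step 3 (pickup(E)): towers=[C/A/B; D] holding=E
step 4 (stack(E, B)): towers=[C/A/B/E; D] holding=-
goal check: towers=[C/A/B/E; D] holding=- — reached (length 4, optimal by BFS)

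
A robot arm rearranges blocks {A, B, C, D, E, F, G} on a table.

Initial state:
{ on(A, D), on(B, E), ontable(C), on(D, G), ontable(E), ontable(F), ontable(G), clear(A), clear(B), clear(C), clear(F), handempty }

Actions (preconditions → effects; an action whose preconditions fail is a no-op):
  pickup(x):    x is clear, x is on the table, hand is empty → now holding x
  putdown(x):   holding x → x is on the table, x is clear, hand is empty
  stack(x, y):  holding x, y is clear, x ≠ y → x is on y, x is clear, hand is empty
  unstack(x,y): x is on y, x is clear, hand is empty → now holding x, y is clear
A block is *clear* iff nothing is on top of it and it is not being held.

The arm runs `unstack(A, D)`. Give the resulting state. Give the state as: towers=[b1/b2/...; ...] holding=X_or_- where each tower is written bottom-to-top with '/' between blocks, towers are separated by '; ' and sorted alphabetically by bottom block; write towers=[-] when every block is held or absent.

towers=[C; E/B; F; G/D] holding=A

before: towers=[C; E/B; F; G/D/A] holding=-
pre[unstack(A, D)]: on(A,D) ✓, clear(A) ✓, handempty ✓
all met → apply unstack(A, D)
after:  towers=[C; E/B; F; G/D] holding=A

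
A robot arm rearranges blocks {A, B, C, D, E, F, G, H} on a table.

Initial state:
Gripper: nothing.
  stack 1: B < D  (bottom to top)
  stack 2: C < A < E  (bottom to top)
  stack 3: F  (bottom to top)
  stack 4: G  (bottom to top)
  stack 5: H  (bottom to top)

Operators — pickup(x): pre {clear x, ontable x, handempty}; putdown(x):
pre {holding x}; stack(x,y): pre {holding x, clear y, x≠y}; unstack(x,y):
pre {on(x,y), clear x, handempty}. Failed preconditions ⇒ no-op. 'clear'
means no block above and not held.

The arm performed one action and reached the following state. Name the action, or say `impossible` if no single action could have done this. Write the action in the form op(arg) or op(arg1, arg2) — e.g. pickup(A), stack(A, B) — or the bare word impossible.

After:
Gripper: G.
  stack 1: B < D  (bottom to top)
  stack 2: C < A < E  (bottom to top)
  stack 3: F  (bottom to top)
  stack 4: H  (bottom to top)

target: towers=[B/D; C/A/E; F; H] holding=G
         pickup(G) → towers=[B/D; C/A/E; F; H] holding=G  ← match
     unstack(E, A) → towers=[B/D; C/A; F; G; H] holding=E
         pickup(H) → towers=[B/D; C/A/E; F; G] holding=H
         pickup(F) → towers=[B/D; C/A/E; G; H] holding=F
     unstack(D, B) → towers=[B; C/A/E; F; G; H] holding=D

pickup(G)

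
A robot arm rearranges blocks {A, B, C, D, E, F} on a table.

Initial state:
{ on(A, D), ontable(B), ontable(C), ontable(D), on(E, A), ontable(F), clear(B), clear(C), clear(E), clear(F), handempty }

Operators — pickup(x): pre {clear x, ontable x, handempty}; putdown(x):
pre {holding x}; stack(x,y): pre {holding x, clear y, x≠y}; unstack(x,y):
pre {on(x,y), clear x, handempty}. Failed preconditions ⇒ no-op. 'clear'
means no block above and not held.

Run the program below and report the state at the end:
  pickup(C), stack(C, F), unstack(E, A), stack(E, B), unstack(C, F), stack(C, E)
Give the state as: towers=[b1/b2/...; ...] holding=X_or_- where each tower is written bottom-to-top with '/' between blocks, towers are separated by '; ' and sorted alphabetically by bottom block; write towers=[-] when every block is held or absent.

towers=[B/E/C; D/A; F] holding=-

step 1 (pickup(C)): towers=[B; D/A/E; F] holding=C
step 2 (stack(C, F)): towers=[B; D/A/E; F/C] holding=-
step 3 (unstack(E, A)): towers=[B; D/A; F/C] holding=E
step 4 (stack(E, B)): towers=[B/E; D/A; F/C] holding=-
step 5 (unstack(C, F)): towers=[B/E; D/A; F] holding=C
step 6 (stack(C, E)): towers=[B/E/C; D/A; F] holding=-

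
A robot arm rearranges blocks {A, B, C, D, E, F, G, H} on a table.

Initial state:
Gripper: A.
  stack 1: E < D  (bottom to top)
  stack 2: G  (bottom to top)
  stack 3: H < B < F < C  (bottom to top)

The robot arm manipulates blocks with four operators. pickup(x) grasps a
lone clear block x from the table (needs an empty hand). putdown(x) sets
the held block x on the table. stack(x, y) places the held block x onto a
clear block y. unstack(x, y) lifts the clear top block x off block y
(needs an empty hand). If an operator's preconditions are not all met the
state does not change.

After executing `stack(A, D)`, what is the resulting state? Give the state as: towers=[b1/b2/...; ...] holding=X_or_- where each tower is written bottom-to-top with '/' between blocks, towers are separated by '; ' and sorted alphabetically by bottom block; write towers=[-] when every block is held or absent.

towers=[E/D/A; G; H/B/F/C] holding=-

before: towers=[E/D; G; H/B/F/C] holding=A
pre[stack(A, D)]: holding(A) ✓, clear(D) ✓, A≠D ✓
all met → apply stack(A, D)
after:  towers=[E/D/A; G; H/B/F/C] holding=-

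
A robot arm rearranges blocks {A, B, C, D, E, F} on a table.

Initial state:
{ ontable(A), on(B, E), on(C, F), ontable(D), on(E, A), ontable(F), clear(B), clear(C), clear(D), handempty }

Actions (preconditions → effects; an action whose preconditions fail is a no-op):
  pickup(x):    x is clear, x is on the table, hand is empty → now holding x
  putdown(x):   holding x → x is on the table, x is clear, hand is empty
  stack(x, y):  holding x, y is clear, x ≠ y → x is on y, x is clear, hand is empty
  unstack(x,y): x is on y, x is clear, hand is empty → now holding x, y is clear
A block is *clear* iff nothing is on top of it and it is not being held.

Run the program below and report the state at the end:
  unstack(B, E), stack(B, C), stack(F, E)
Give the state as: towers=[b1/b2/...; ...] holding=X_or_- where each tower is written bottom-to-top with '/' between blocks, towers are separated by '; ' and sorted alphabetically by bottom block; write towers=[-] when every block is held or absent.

towers=[A/E; D; F/C/B] holding=-

step 1 (unstack(B, E)): towers=[A/E; D; F/C] holding=B
step 2 (stack(B, C)): towers=[A/E; D; F/C/B] holding=-
step 3 (stack(F, E)) [no-op]: towers=[A/E; D; F/C/B] holding=-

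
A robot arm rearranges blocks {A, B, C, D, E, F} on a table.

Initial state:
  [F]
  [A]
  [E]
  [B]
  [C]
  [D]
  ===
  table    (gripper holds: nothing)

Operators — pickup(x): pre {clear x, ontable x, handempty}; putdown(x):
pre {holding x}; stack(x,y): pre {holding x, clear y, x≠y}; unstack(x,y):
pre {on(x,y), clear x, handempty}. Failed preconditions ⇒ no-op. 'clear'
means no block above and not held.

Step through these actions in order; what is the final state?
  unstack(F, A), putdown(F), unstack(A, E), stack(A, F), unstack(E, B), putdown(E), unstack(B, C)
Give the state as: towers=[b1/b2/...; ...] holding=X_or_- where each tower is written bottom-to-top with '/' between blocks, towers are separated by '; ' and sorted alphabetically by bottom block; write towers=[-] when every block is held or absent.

towers=[D/C; E; F/A] holding=B

step 1 (unstack(F, A)): towers=[D/C/B/E/A] holding=F
step 2 (putdown(F)): towers=[D/C/B/E/A; F] holding=-
step 3 (unstack(A, E)): towers=[D/C/B/E; F] holding=A
step 4 (stack(A, F)): towers=[D/C/B/E; F/A] holding=-
step 5 (unstack(E, B)): towers=[D/C/B; F/A] holding=E
step 6 (putdown(E)): towers=[D/C/B; E; F/A] holding=-
step 7 (unstack(B, C)): towers=[D/C; E; F/A] holding=B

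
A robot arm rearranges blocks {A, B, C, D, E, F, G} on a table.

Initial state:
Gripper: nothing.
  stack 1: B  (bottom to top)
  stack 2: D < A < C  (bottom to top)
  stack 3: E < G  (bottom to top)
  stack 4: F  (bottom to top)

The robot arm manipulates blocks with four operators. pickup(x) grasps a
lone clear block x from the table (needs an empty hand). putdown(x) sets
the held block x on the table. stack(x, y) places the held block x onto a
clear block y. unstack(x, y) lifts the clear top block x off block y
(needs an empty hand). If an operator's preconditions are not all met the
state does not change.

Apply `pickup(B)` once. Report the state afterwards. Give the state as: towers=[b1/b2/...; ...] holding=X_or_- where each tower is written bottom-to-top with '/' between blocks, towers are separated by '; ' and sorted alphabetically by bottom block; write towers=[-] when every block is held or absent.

before: towers=[B; D/A/C; E/G; F] holding=-
pre[pickup(B)]: clear(B) yes, ontable(B) yes, handempty yes
all met → apply pickup(B)
after:  towers=[D/A/C; E/G; F] holding=B

towers=[D/A/C; E/G; F] holding=B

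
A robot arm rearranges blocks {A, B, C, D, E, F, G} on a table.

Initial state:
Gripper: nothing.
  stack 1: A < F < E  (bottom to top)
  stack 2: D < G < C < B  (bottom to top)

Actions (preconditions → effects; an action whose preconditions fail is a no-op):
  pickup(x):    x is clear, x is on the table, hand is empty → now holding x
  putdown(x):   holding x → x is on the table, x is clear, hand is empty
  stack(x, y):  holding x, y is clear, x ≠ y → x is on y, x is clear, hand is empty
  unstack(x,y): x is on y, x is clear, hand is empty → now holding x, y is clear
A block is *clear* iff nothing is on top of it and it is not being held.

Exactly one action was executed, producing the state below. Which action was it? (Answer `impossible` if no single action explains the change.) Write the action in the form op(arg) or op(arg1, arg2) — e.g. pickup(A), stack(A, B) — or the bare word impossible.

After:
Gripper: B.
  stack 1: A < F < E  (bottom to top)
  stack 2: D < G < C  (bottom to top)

target: towers=[A/F/E; D/G/C] holding=B
     unstack(B, C) → towers=[A/F/E; D/G/C] holding=B  ← match
     unstack(E, F) → towers=[A/F; D/G/C/B] holding=E

unstack(B, C)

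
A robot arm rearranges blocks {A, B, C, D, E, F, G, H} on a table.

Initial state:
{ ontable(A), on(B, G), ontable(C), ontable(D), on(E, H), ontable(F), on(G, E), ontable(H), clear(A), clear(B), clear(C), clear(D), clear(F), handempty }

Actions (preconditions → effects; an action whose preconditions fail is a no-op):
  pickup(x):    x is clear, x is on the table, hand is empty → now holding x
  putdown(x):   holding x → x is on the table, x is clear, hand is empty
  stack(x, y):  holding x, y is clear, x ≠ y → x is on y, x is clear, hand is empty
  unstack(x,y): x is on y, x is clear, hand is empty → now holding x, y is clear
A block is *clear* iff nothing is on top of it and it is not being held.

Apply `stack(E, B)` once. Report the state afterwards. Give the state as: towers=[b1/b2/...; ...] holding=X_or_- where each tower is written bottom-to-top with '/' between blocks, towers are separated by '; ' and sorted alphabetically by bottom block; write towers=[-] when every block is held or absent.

before: towers=[A; C; D; F; H/E/G/B] holding=-
pre[stack(E, B)]: holding(E) fail, clear(B) ok, E≠B ok
holding(E) unmet → stack(E, B) is a no-op
after:  towers=[A; C; D; F; H/E/G/B] holding=-

towers=[A; C; D; F; H/E/G/B] holding=-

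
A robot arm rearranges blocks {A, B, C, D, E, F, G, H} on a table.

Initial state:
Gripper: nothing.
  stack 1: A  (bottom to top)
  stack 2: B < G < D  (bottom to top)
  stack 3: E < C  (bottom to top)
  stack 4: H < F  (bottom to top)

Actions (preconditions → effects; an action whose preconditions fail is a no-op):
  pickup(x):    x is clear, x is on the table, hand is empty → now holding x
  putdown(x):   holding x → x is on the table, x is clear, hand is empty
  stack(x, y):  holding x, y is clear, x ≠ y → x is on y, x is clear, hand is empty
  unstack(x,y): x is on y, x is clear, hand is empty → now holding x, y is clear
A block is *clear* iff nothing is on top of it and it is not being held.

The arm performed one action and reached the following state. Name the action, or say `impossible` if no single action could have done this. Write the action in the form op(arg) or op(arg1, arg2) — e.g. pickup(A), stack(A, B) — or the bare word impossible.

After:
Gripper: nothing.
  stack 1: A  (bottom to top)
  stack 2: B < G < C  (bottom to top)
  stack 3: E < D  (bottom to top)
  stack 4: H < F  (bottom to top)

target: towers=[A; B/G/C; E/D; H/F] holding=-
         pickup(A) → towers=[B/G/D; E/C; H/F] holding=A
     unstack(F, H) → towers=[A; B/G/D; E/C; H] holding=F
     unstack(D, G) → towers=[A; B/G; E/C; H/F] holding=D
     unstack(C, E) → towers=[A; B/G/D; E; H/F] holding=C
none of the 4 applicable actions match → impossible

impossible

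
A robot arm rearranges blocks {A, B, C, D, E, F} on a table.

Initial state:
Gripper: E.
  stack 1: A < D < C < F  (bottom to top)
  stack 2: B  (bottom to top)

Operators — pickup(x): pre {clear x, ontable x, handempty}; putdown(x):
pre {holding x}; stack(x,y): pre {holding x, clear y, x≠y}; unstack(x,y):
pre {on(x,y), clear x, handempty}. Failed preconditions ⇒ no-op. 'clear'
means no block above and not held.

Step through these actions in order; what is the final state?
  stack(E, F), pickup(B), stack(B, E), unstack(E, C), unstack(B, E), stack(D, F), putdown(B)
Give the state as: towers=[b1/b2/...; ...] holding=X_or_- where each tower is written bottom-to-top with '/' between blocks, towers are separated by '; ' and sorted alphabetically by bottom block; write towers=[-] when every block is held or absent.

towers=[A/D/C/F/E; B] holding=-

step 1 (stack(E, F)): towers=[A/D/C/F/E; B] holding=-
step 2 (pickup(B)): towers=[A/D/C/F/E] holding=B
step 3 (stack(B, E)): towers=[A/D/C/F/E/B] holding=-
step 4 (unstack(E, C)) [no-op]: towers=[A/D/C/F/E/B] holding=-
step 5 (unstack(B, E)): towers=[A/D/C/F/E] holding=B
step 6 (stack(D, F)) [no-op]: towers=[A/D/C/F/E] holding=B
step 7 (putdown(B)): towers=[A/D/C/F/E; B] holding=-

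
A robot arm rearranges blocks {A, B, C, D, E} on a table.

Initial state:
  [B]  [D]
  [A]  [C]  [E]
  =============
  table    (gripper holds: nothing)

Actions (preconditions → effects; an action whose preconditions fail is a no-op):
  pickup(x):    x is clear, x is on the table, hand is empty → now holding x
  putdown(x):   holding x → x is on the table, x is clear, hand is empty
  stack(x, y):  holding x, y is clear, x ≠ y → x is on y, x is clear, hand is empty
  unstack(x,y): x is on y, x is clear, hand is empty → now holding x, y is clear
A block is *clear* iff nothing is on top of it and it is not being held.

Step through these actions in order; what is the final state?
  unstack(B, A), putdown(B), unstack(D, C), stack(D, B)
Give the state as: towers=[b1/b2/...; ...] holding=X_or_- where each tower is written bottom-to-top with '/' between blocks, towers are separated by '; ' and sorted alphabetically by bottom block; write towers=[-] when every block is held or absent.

towers=[A; B/D; C; E] holding=-

step 1 (unstack(B, A)): towers=[A; C/D; E] holding=B
step 2 (putdown(B)): towers=[A; B; C/D; E] holding=-
step 3 (unstack(D, C)): towers=[A; B; C; E] holding=D
step 4 (stack(D, B)): towers=[A; B/D; C; E] holding=-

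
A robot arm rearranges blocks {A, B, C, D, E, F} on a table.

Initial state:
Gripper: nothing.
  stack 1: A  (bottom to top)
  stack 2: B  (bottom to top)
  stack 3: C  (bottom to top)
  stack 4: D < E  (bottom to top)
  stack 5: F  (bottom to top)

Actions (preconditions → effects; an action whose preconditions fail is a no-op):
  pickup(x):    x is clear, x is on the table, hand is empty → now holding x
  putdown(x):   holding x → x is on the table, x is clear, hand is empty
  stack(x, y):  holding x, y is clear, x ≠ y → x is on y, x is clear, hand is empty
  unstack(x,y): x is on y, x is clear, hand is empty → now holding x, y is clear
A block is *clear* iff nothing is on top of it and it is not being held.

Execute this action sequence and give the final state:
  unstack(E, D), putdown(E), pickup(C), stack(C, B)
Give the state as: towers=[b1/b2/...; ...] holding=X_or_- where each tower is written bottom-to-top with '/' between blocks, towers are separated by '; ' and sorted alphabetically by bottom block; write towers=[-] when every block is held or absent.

step 1 (unstack(E, D)): towers=[A; B; C; D; F] holding=E
step 2 (putdown(E)): towers=[A; B; C; D; E; F] holding=-
step 3 (pickup(C)): towers=[A; B; D; E; F] holding=C
step 4 (stack(C, B)): towers=[A; B/C; D; E; F] holding=-

towers=[A; B/C; D; E; F] holding=-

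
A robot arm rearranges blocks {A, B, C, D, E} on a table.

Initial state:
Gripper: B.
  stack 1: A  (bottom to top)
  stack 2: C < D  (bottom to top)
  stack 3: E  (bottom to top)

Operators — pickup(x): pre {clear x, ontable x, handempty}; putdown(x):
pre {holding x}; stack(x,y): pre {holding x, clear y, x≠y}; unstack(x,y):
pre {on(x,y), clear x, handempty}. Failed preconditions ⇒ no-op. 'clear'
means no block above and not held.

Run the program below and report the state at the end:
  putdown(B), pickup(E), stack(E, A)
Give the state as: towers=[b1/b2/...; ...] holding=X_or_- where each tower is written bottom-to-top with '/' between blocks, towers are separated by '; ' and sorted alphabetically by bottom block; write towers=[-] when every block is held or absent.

towers=[A/E; B; C/D] holding=-

step 1 (putdown(B)): towers=[A; B; C/D; E] holding=-
step 2 (pickup(E)): towers=[A; B; C/D] holding=E
step 3 (stack(E, A)): towers=[A/E; B; C/D] holding=-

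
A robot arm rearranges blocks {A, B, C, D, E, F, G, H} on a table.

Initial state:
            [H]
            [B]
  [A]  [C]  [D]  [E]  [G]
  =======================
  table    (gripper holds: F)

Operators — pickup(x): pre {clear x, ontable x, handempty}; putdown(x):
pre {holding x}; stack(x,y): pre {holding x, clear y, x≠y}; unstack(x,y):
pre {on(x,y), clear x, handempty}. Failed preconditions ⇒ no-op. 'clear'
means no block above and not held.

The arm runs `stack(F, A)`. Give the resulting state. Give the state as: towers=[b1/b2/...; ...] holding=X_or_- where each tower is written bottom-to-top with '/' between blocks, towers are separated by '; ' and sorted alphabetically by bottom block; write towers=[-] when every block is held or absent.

before: towers=[A; C; D/B/H; E; G] holding=F
pre[stack(F, A)]: holding(F) ok, clear(A) ok, F≠A ok
all met → apply stack(F, A)
after:  towers=[A/F; C; D/B/H; E; G] holding=-

towers=[A/F; C; D/B/H; E; G] holding=-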